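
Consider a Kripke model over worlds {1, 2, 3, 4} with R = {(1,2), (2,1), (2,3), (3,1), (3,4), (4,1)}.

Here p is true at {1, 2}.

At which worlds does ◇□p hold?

{2, 3, 4}

1: successors {2}; □p there: 2:F. ✗
2: successors {1, 3}; □p there: 1:T, 3:F. ✓
3: successors {1, 4}; □p there: 1:T, 4:T. ✓
4: successors {1}; □p there: 1:T. ✓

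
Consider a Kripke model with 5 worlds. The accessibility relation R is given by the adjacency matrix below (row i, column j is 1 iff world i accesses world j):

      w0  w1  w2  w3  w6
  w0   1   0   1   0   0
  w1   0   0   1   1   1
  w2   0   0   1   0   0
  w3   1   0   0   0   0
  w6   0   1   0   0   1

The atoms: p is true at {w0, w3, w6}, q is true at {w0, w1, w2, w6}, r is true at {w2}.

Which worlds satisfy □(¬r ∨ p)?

{w3, w6}

w0: successors {w0, w2}; ¬r ∨ p there: w0:T, w2:F. ✗
w1: successors {w2, w3, w6}; ¬r ∨ p there: w2:F, w3:T, w6:T. ✗
w2: successors {w2}; ¬r ∨ p there: w2:F. ✗
w3: successors {w0}; ¬r ∨ p there: w0:T. ✓
w6: successors {w1, w6}; ¬r ∨ p there: w1:T, w6:T. ✓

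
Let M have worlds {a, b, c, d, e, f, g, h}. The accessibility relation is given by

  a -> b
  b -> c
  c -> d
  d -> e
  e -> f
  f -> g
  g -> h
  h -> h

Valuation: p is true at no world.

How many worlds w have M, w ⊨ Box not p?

a: successors {b}; not p there: b:T. ✓
b: successors {c}; not p there: c:T. ✓
c: successors {d}; not p there: d:T. ✓
d: successors {e}; not p there: e:T. ✓
e: successors {f}; not p there: f:T. ✓
f: successors {g}; not p there: g:T. ✓
g: successors {h}; not p there: h:T. ✓
h: successors {h}; not p there: h:T. ✓
Satisfying worlds: {a, b, c, d, e, f, g, h}.

8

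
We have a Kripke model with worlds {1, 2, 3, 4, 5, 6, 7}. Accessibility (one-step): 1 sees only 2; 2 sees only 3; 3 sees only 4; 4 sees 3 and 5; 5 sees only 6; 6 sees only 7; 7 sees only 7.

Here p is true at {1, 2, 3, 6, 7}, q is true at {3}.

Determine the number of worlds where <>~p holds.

1: successors {2}; ~p there: 2:F. ✗
2: successors {3}; ~p there: 3:F. ✗
3: successors {4}; ~p there: 4:T. ✓
4: successors {3, 5}; ~p there: 3:F, 5:T. ✓
5: successors {6}; ~p there: 6:F. ✗
6: successors {7}; ~p there: 7:F. ✗
7: successors {7}; ~p there: 7:F. ✗
Satisfying worlds: {3, 4}.

2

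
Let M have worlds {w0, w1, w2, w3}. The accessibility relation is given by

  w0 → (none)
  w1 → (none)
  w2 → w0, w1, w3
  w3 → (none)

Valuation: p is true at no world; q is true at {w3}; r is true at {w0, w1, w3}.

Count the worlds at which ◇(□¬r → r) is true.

1

w0: no successors, so ◇(□¬r → r) fails. ✗
w1: no successors, so ◇(□¬r → r) fails. ✗
w2: successors {w0, w1, w3}; □¬r → r there: w0:T, w1:T, w3:T. ✓
w3: no successors, so ◇(□¬r → r) fails. ✗
Satisfying worlds: {w2}.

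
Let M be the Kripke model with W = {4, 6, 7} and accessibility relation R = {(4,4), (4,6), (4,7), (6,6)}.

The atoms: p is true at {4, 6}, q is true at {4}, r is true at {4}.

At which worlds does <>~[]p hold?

{4}

4: successors {4, 6, 7}; ~[]p there: 4:T, 6:F, 7:F. ✓
6: successors {6}; ~[]p there: 6:F. ✗
7: no successors, so <>~[]p fails. ✗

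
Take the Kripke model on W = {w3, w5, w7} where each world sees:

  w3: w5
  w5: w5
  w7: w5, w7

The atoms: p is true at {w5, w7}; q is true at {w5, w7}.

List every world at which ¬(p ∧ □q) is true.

{w3}

w3: p ∧ □q is F. ✓
w5: p ∧ □q is T. ✗
w7: p ∧ □q is T. ✗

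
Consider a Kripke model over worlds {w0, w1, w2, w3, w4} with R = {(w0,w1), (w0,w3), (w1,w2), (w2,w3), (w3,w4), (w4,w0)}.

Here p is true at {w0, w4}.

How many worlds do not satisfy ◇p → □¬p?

w0: ◇p is F, □¬p is T. ✓
w1: ◇p is F, □¬p is T. ✓
w2: ◇p is F, □¬p is T. ✓
w3: ◇p is T, □¬p is F. ✗
w4: ◇p is T, □¬p is F. ✗
Satisfying worlds: {w0, w1, w2}.
So ◇p → □¬p fails at the other 2 worlds.

2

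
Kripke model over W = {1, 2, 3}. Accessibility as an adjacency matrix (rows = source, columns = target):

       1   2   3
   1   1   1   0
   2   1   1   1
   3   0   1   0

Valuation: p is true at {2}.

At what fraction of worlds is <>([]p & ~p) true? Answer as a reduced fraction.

1/3

1: successors {1, 2}; []p & ~p there: 1:F, 2:F. ✗
2: successors {1, 2, 3}; []p & ~p there: 1:F, 2:F, 3:T. ✓
3: successors {2}; []p & ~p there: 2:F. ✗
That's 1 of 3 worlds, so 1/3.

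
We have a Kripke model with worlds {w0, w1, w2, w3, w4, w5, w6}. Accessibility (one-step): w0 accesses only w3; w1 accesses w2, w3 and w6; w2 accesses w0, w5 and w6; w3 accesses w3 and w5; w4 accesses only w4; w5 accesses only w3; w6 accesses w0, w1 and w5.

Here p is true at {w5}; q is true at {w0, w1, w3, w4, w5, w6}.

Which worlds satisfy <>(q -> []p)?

{w1}

w0: successors {w3}; q -> []p there: w3:F. ✗
w1: successors {w2, w3, w6}; q -> []p there: w2:T, w3:F, w6:F. ✓
w2: successors {w0, w5, w6}; q -> []p there: w0:F, w5:F, w6:F. ✗
w3: successors {w3, w5}; q -> []p there: w3:F, w5:F. ✗
w4: successors {w4}; q -> []p there: w4:F. ✗
w5: successors {w3}; q -> []p there: w3:F. ✗
w6: successors {w0, w1, w5}; q -> []p there: w0:F, w1:F, w5:F. ✗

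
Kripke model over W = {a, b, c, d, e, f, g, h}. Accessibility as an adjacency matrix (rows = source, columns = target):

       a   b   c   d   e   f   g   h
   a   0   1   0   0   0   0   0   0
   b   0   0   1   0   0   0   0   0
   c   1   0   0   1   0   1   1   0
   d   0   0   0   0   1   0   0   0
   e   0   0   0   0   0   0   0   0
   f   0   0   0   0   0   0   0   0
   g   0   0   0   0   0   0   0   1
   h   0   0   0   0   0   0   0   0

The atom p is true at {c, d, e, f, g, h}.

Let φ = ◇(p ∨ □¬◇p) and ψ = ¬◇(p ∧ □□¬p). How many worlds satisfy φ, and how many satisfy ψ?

4 and 5

For ◇(p ∨ □¬◇p):
a: successors {b}; p ∨ □¬◇p there: b:F. ✗
b: successors {c}; p ∨ □¬◇p there: c:T. ✓
c: successors {a, d, f, g}; p ∨ □¬◇p there: a:F, d:T, f:T, g:T. ✓
d: successors {e}; p ∨ □¬◇p there: e:T. ✓
e: no successors, so ◇(p ∨ □¬◇p) fails. ✗
f: no successors, so ◇(p ∨ □¬◇p) fails. ✗
g: successors {h}; p ∨ □¬◇p there: h:T. ✓
h: no successors, so ◇(p ∨ □¬◇p) fails. ✗
— 4 worlds.
For ¬◇(p ∧ □□¬p):
a: ◇(p ∧ □□¬p) is F. ✓
b: ◇(p ∧ □□¬p) is F. ✓
c: ◇(p ∧ □□¬p) is T. ✗
d: ◇(p ∧ □□¬p) is T. ✗
e: ◇(p ∧ □□¬p) is F. ✓
f: ◇(p ∧ □□¬p) is F. ✓
g: ◇(p ∧ □□¬p) is T. ✗
h: ◇(p ∧ □□¬p) is F. ✓
— 5 worlds.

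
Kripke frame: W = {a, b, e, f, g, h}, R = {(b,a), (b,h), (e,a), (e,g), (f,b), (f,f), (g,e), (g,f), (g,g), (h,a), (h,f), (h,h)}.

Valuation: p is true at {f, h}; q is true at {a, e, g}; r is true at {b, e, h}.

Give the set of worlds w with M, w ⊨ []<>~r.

a: no successors, so []<>~r holds vacuously. ✓
b: successors {a, h}; <>~r there: a:F, h:T. ✗
e: successors {a, g}; <>~r there: a:F, g:T. ✗
f: successors {b, f}; <>~r there: b:T, f:T. ✓
g: successors {e, f, g}; <>~r there: e:T, f:T, g:T. ✓
h: successors {a, f, h}; <>~r there: a:F, f:T, h:T. ✗

{a, f, g}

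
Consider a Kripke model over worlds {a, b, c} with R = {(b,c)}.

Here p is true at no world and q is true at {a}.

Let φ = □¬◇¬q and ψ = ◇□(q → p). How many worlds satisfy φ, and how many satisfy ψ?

3 and 1

For □¬◇¬q:
a: no successors, so □¬◇¬q holds vacuously. ✓
b: successors {c}; ¬◇¬q there: c:T. ✓
c: no successors, so □¬◇¬q holds vacuously. ✓
— 3 worlds.
For ◇□(q → p):
a: no successors, so ◇□(q → p) fails. ✗
b: successors {c}; □(q → p) there: c:T. ✓
c: no successors, so ◇□(q → p) fails. ✗
— 1 world.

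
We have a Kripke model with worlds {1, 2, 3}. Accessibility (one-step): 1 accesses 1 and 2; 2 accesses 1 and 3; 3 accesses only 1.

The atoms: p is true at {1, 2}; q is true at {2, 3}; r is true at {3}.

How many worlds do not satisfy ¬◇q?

2

1: ◇q is T. ✗
2: ◇q is T. ✗
3: ◇q is F. ✓
Satisfying worlds: {3}.
So ¬◇q fails at the other 2 worlds.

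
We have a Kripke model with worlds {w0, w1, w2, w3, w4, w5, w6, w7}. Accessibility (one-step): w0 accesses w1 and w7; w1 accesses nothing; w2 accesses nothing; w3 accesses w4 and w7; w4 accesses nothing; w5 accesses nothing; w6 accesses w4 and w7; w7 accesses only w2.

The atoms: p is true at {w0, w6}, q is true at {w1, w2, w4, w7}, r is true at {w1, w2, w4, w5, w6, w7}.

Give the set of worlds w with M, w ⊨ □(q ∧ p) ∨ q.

{w1, w2, w4, w5, w7}

w0: □(q ∧ p) is F, q is F. ✗
w1: □(q ∧ p) is T, q is T. ✓
w2: □(q ∧ p) is T, q is T. ✓
w3: □(q ∧ p) is F, q is F. ✗
w4: □(q ∧ p) is T, q is T. ✓
w5: □(q ∧ p) is T, q is F. ✓
w6: □(q ∧ p) is F, q is F. ✗
w7: □(q ∧ p) is F, q is T. ✓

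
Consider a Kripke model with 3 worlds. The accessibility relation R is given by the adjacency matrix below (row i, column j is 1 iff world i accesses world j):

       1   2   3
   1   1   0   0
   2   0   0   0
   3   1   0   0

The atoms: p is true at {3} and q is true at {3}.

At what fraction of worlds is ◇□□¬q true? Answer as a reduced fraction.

1: successors {1}; □□¬q there: 1:T. ✓
2: no successors, so ◇□□¬q fails. ✗
3: successors {1}; □□¬q there: 1:T. ✓
That's 2 of 3 worlds, so 2/3.

2/3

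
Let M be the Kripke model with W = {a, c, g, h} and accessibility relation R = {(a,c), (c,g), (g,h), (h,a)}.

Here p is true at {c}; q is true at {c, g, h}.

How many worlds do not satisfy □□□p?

3

a: successors {c}; □□p there: c:F. ✗
c: successors {g}; □□p there: g:F. ✗
g: successors {h}; □□p there: h:T. ✓
h: successors {a}; □□p there: a:F. ✗
Satisfying worlds: {g}.
So □□□p fails at the other 3 worlds.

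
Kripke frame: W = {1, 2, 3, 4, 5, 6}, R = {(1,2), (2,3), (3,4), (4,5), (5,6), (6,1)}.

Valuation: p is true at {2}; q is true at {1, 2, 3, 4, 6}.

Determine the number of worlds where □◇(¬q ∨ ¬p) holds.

5

1: successors {2}; ◇(¬q ∨ ¬p) there: 2:T. ✓
2: successors {3}; ◇(¬q ∨ ¬p) there: 3:T. ✓
3: successors {4}; ◇(¬q ∨ ¬p) there: 4:T. ✓
4: successors {5}; ◇(¬q ∨ ¬p) there: 5:T. ✓
5: successors {6}; ◇(¬q ∨ ¬p) there: 6:T. ✓
6: successors {1}; ◇(¬q ∨ ¬p) there: 1:F. ✗
Satisfying worlds: {1, 2, 3, 4, 5}.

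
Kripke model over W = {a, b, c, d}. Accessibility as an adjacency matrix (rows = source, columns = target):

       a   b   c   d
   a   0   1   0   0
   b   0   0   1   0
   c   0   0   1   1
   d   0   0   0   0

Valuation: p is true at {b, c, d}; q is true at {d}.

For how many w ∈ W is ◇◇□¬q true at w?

a: successors {b}; ◇□¬q there: b:F. ✗
b: successors {c}; ◇□¬q there: c:T. ✓
c: successors {c, d}; ◇□¬q there: c:T, d:F. ✓
d: no successors, so ◇◇□¬q fails. ✗
Satisfying worlds: {b, c}.

2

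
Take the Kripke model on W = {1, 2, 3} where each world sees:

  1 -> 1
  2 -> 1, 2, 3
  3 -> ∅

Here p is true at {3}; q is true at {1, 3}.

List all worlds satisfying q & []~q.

{3}

1: q is T, []~q is F. ✗
2: q is F, []~q is F. ✗
3: q is T, []~q is T. ✓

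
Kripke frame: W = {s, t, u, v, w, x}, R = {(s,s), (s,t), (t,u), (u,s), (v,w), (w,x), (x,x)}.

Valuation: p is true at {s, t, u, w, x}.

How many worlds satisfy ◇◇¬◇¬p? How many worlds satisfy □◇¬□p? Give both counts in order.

6 and 0

For ◇◇¬◇¬p:
s: successors {s, t}; ◇¬◇¬p there: s:T, t:T. ✓
t: successors {u}; ◇¬◇¬p there: u:T. ✓
u: successors {s}; ◇¬◇¬p there: s:T. ✓
v: successors {w}; ◇¬◇¬p there: w:T. ✓
w: successors {x}; ◇¬◇¬p there: x:T. ✓
x: successors {x}; ◇¬◇¬p there: x:T. ✓
— 6 worlds.
For □◇¬□p:
s: successors {s, t}; ◇¬□p there: s:F, t:F. ✗
t: successors {u}; ◇¬□p there: u:F. ✗
u: successors {s}; ◇¬□p there: s:F. ✗
v: successors {w}; ◇¬□p there: w:F. ✗
w: successors {x}; ◇¬□p there: x:F. ✗
x: successors {x}; ◇¬□p there: x:F. ✗
— 0 worlds.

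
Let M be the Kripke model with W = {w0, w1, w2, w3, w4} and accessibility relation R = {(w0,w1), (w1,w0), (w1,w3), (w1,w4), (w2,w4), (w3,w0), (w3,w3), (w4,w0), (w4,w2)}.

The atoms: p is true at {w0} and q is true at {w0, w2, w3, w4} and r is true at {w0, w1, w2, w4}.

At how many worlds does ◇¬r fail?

w0: successors {w1}; ¬r there: w1:F. ✗
w1: successors {w0, w3, w4}; ¬r there: w0:F, w3:T, w4:F. ✓
w2: successors {w4}; ¬r there: w4:F. ✗
w3: successors {w0, w3}; ¬r there: w0:F, w3:T. ✓
w4: successors {w0, w2}; ¬r there: w0:F, w2:F. ✗
Satisfying worlds: {w1, w3}.
So ◇¬r fails at the other 3 worlds.

3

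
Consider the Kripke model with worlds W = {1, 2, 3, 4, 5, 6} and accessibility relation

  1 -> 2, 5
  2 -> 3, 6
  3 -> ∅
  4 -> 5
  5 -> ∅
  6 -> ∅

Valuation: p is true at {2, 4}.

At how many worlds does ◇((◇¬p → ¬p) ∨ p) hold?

3

1: successors {2, 5}; (◇¬p → ¬p) ∨ p there: 2:T, 5:T. ✓
2: successors {3, 6}; (◇¬p → ¬p) ∨ p there: 3:T, 6:T. ✓
3: no successors, so ◇((◇¬p → ¬p) ∨ p) fails. ✗
4: successors {5}; (◇¬p → ¬p) ∨ p there: 5:T. ✓
5: no successors, so ◇((◇¬p → ¬p) ∨ p) fails. ✗
6: no successors, so ◇((◇¬p → ¬p) ∨ p) fails. ✗
Satisfying worlds: {1, 2, 4}.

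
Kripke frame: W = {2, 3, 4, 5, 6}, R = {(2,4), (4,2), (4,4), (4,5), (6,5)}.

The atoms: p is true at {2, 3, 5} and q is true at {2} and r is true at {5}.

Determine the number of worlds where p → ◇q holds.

2

2: p is T, ◇q is F. ✗
3: p is T, ◇q is F. ✗
4: p is F, ◇q is T. ✓
5: p is T, ◇q is F. ✗
6: p is F, ◇q is F. ✓
Satisfying worlds: {4, 6}.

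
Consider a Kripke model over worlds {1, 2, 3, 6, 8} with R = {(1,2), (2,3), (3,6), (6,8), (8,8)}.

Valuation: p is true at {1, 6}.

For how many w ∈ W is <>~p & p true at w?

2

1: <>~p is T, p is T. ✓
2: <>~p is T, p is F. ✗
3: <>~p is F, p is F. ✗
6: <>~p is T, p is T. ✓
8: <>~p is T, p is F. ✗
Satisfying worlds: {1, 6}.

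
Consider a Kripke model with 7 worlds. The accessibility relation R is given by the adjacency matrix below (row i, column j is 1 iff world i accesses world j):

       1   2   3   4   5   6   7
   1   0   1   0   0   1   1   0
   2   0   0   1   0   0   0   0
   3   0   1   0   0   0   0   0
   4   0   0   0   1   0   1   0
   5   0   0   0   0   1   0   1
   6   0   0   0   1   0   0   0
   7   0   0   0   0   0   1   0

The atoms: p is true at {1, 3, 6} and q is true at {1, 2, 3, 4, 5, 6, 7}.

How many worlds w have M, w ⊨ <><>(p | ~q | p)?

5

1: successors {2, 5, 6}; <>(p | ~q | p) there: 2:T, 5:F, 6:F. ✓
2: successors {3}; <>(p | ~q | p) there: 3:F. ✗
3: successors {2}; <>(p | ~q | p) there: 2:T. ✓
4: successors {4, 6}; <>(p | ~q | p) there: 4:T, 6:F. ✓
5: successors {5, 7}; <>(p | ~q | p) there: 5:F, 7:T. ✓
6: successors {4}; <>(p | ~q | p) there: 4:T. ✓
7: successors {6}; <>(p | ~q | p) there: 6:F. ✗
Satisfying worlds: {1, 3, 4, 5, 6}.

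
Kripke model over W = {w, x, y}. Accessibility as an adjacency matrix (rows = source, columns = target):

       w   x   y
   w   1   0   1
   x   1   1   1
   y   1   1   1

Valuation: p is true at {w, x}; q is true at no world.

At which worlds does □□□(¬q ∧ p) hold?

∅

w: successors {w, y}; □□(¬q ∧ p) there: w:F, y:F. ✗
x: successors {w, x, y}; □□(¬q ∧ p) there: w:F, x:F, y:F. ✗
y: successors {w, x, y}; □□(¬q ∧ p) there: w:F, x:F, y:F. ✗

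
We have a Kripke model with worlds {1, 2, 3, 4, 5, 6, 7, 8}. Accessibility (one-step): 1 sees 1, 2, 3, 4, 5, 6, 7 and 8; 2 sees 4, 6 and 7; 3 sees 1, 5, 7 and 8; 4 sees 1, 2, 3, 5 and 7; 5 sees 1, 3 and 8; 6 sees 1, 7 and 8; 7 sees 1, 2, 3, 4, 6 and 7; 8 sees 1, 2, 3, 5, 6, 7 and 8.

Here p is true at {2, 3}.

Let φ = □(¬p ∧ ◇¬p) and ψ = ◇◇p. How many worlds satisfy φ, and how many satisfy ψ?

For □(¬p ∧ ◇¬p):
1: successors {1, 2, 3, 4, 5, 6, 7, 8}; ¬p ∧ ◇¬p there: 1:T, 2:F, 3:F, 4:T, 5:T, 6:T, 7:T, 8:T. ✗
2: successors {4, 6, 7}; ¬p ∧ ◇¬p there: 4:T, 6:T, 7:T. ✓
3: successors {1, 5, 7, 8}; ¬p ∧ ◇¬p there: 1:T, 5:T, 7:T, 8:T. ✓
4: successors {1, 2, 3, 5, 7}; ¬p ∧ ◇¬p there: 1:T, 2:F, 3:F, 5:T, 7:T. ✗
5: successors {1, 3, 8}; ¬p ∧ ◇¬p there: 1:T, 3:F, 8:T. ✗
6: successors {1, 7, 8}; ¬p ∧ ◇¬p there: 1:T, 7:T, 8:T. ✓
7: successors {1, 2, 3, 4, 6, 7}; ¬p ∧ ◇¬p there: 1:T, 2:F, 3:F, 4:T, 6:T, 7:T. ✗
8: successors {1, 2, 3, 5, 6, 7, 8}; ¬p ∧ ◇¬p there: 1:T, 2:F, 3:F, 5:T, 6:T, 7:T, 8:T. ✗
— 3 worlds.
For ◇◇p:
1: successors {1, 2, 3, 4, 5, 6, 7, 8}; ◇p there: 1:T, 2:F, 3:F, 4:T, 5:T, 6:F, 7:T, 8:T. ✓
2: successors {4, 6, 7}; ◇p there: 4:T, 6:F, 7:T. ✓
3: successors {1, 5, 7, 8}; ◇p there: 1:T, 5:T, 7:T, 8:T. ✓
4: successors {1, 2, 3, 5, 7}; ◇p there: 1:T, 2:F, 3:F, 5:T, 7:T. ✓
5: successors {1, 3, 8}; ◇p there: 1:T, 3:F, 8:T. ✓
6: successors {1, 7, 8}; ◇p there: 1:T, 7:T, 8:T. ✓
7: successors {1, 2, 3, 4, 6, 7}; ◇p there: 1:T, 2:F, 3:F, 4:T, 6:F, 7:T. ✓
8: successors {1, 2, 3, 5, 6, 7, 8}; ◇p there: 1:T, 2:F, 3:F, 5:T, 6:F, 7:T, 8:T. ✓
— 8 worlds.

3 and 8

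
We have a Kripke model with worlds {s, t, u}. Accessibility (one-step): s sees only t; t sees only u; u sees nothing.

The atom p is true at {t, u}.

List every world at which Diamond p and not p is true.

s: Diamond p is T, not p is T. ✓
t: Diamond p is T, not p is F. ✗
u: Diamond p is F, not p is F. ✗

{s}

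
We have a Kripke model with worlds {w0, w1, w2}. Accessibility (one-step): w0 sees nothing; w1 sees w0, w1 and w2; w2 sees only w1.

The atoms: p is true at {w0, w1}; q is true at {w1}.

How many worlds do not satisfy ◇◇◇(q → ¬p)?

1

w0: no successors, so ◇◇◇(q → ¬p) fails. ✗
w1: successors {w0, w1, w2}; ◇◇(q → ¬p) there: w0:F, w1:T, w2:T. ✓
w2: successors {w1}; ◇◇(q → ¬p) there: w1:T. ✓
Satisfying worlds: {w1, w2}.
So ◇◇◇(q → ¬p) fails at the other 1 world.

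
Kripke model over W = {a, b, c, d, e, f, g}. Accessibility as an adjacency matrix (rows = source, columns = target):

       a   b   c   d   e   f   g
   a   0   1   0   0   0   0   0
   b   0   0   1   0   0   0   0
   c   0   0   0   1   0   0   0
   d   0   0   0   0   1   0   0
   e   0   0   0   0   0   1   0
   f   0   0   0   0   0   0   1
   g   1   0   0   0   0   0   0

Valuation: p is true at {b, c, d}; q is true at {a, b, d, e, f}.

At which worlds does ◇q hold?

a: successors {b}; q there: b:T. ✓
b: successors {c}; q there: c:F. ✗
c: successors {d}; q there: d:T. ✓
d: successors {e}; q there: e:T. ✓
e: successors {f}; q there: f:T. ✓
f: successors {g}; q there: g:F. ✗
g: successors {a}; q there: a:T. ✓

{a, c, d, e, g}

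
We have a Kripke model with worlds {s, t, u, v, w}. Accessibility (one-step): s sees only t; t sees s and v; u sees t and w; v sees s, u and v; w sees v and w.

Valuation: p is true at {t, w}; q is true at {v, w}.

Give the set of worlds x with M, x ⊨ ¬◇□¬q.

{s, u, w}

s: ◇□¬q is F. ✓
t: ◇□¬q is T. ✗
u: ◇□¬q is F. ✓
v: ◇□¬q is T. ✗
w: ◇□¬q is F. ✓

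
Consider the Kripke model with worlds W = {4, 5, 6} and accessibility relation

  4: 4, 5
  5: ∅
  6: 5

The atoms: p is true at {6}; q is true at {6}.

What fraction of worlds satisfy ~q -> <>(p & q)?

1/3

4: ~q is T, <>(p & q) is F. ✗
5: ~q is T, <>(p & q) is F. ✗
6: ~q is F, <>(p & q) is F. ✓
That's 1 of 3 worlds, so 1/3.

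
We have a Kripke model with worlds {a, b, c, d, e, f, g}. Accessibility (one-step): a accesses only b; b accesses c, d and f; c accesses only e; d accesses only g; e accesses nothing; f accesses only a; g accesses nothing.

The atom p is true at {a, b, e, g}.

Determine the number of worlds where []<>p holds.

4

a: successors {b}; <>p there: b:F. ✗
b: successors {c, d, f}; <>p there: c:T, d:T, f:T. ✓
c: successors {e}; <>p there: e:F. ✗
d: successors {g}; <>p there: g:F. ✗
e: no successors, so []<>p holds vacuously. ✓
f: successors {a}; <>p there: a:T. ✓
g: no successors, so []<>p holds vacuously. ✓
Satisfying worlds: {b, e, f, g}.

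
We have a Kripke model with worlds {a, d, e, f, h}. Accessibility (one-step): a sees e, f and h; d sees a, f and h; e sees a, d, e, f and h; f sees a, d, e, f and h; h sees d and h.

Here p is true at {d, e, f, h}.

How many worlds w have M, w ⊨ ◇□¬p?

0

a: successors {e, f, h}; □¬p there: e:F, f:F, h:F. ✗
d: successors {a, f, h}; □¬p there: a:F, f:F, h:F. ✗
e: successors {a, d, e, f, h}; □¬p there: a:F, d:F, e:F, f:F, h:F. ✗
f: successors {a, d, e, f, h}; □¬p there: a:F, d:F, e:F, f:F, h:F. ✗
h: successors {d, h}; □¬p there: d:F, h:F. ✗
Satisfying worlds: ∅.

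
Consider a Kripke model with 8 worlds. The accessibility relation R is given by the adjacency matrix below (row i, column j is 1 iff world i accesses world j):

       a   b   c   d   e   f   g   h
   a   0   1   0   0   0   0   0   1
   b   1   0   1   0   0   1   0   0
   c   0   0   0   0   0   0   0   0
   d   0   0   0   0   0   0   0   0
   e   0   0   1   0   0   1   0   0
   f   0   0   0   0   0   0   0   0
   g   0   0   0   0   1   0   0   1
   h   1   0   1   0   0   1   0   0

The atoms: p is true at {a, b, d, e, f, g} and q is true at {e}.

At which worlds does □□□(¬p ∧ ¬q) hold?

{c, d, e, f}

a: successors {b, h}; □□(¬p ∧ ¬q) there: b:F, h:F. ✗
b: successors {a, c, f}; □□(¬p ∧ ¬q) there: a:F, c:T, f:T. ✗
c: no successors, so □□□(¬p ∧ ¬q) holds vacuously. ✓
d: no successors, so □□□(¬p ∧ ¬q) holds vacuously. ✓
e: successors {c, f}; □□(¬p ∧ ¬q) there: c:T, f:T. ✓
f: no successors, so □□□(¬p ∧ ¬q) holds vacuously. ✓
g: successors {e, h}; □□(¬p ∧ ¬q) there: e:T, h:F. ✗
h: successors {a, c, f}; □□(¬p ∧ ¬q) there: a:F, c:T, f:T. ✗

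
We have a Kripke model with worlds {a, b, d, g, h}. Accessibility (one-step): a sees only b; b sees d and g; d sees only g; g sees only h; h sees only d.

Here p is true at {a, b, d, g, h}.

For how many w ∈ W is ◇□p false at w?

0

a: successors {b}; □p there: b:T. ✓
b: successors {d, g}; □p there: d:T, g:T. ✓
d: successors {g}; □p there: g:T. ✓
g: successors {h}; □p there: h:T. ✓
h: successors {d}; □p there: d:T. ✓
Satisfying worlds: {a, b, d, g, h}.
So ◇□p fails at the other 0 worlds.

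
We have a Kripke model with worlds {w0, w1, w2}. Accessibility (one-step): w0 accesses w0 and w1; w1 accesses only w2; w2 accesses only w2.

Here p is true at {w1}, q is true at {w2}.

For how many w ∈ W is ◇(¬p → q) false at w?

0

w0: successors {w0, w1}; ¬p → q there: w0:F, w1:T. ✓
w1: successors {w2}; ¬p → q there: w2:T. ✓
w2: successors {w2}; ¬p → q there: w2:T. ✓
Satisfying worlds: {w0, w1, w2}.
So ◇(¬p → q) fails at the other 0 worlds.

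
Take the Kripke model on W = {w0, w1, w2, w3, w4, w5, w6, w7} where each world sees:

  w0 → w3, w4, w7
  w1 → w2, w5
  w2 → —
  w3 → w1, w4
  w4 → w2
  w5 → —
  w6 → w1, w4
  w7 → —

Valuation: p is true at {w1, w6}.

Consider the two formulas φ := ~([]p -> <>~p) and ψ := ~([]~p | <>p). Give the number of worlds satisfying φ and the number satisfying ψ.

3 and 0

For ~([]p -> <>~p):
w0: []p -> <>~p is T. ✗
w1: []p -> <>~p is T. ✗
w2: []p -> <>~p is F. ✓
w3: []p -> <>~p is T. ✗
w4: []p -> <>~p is T. ✗
w5: []p -> <>~p is F. ✓
w6: []p -> <>~p is T. ✗
w7: []p -> <>~p is F. ✓
— 3 worlds.
For ~([]~p | <>p):
w0: []~p | <>p is T. ✗
w1: []~p | <>p is T. ✗
w2: []~p | <>p is T. ✗
w3: []~p | <>p is T. ✗
w4: []~p | <>p is T. ✗
w5: []~p | <>p is T. ✗
w6: []~p | <>p is T. ✗
w7: []~p | <>p is T. ✗
— 0 worlds.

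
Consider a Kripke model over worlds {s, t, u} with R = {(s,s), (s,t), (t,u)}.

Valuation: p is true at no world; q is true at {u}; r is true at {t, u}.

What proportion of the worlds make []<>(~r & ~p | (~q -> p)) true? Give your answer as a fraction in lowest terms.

2/3

s: successors {s, t}; <>(~r & ~p | (~q -> p)) there: s:T, t:T. ✓
t: successors {u}; <>(~r & ~p | (~q -> p)) there: u:F. ✗
u: no successors, so []<>(~r & ~p | (~q -> p)) holds vacuously. ✓
That's 2 of 3 worlds, so 2/3.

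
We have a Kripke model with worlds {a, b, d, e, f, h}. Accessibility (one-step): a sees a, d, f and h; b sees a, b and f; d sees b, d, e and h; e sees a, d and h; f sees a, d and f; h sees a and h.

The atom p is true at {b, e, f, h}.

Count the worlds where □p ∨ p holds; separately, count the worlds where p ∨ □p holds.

4 and 4

For □p ∨ p:
a: □p is F, p is F. ✗
b: □p is F, p is T. ✓
d: □p is F, p is F. ✗
e: □p is F, p is T. ✓
f: □p is F, p is T. ✓
h: □p is F, p is T. ✓
— 4 worlds.
For p ∨ □p:
a: p is F, □p is F. ✗
b: p is T, □p is F. ✓
d: p is F, □p is F. ✗
e: p is T, □p is F. ✓
f: p is T, □p is F. ✓
h: p is T, □p is F. ✓
— 4 worlds.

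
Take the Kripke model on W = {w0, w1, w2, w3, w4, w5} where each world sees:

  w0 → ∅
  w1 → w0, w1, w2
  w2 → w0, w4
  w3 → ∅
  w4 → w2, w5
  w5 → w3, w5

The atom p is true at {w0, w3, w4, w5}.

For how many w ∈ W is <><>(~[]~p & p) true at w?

4

w0: no successors, so <><>(~[]~p & p) fails. ✗
w1: successors {w0, w1, w2}; <>(~[]~p & p) there: w0:F, w1:F, w2:T. ✓
w2: successors {w0, w4}; <>(~[]~p & p) there: w0:F, w4:T. ✓
w3: no successors, so <><>(~[]~p & p) fails. ✗
w4: successors {w2, w5}; <>(~[]~p & p) there: w2:T, w5:T. ✓
w5: successors {w3, w5}; <>(~[]~p & p) there: w3:F, w5:T. ✓
Satisfying worlds: {w1, w2, w4, w5}.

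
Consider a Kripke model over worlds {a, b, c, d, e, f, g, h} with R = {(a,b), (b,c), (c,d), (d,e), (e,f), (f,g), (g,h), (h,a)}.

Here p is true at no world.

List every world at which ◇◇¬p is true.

a: successors {b}; ◇¬p there: b:T. ✓
b: successors {c}; ◇¬p there: c:T. ✓
c: successors {d}; ◇¬p there: d:T. ✓
d: successors {e}; ◇¬p there: e:T. ✓
e: successors {f}; ◇¬p there: f:T. ✓
f: successors {g}; ◇¬p there: g:T. ✓
g: successors {h}; ◇¬p there: h:T. ✓
h: successors {a}; ◇¬p there: a:T. ✓

{a, b, c, d, e, f, g, h}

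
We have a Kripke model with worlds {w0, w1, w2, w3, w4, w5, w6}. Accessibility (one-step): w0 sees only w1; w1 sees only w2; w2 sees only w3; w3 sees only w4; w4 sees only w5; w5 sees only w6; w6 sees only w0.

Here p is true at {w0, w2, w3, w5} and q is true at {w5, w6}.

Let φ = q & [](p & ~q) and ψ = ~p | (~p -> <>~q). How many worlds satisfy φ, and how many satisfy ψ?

For q & [](p & ~q):
w0: q is F, [](p & ~q) is F. ✗
w1: q is F, [](p & ~q) is T. ✗
w2: q is F, [](p & ~q) is T. ✗
w3: q is F, [](p & ~q) is F. ✗
w4: q is F, [](p & ~q) is F. ✗
w5: q is T, [](p & ~q) is F. ✗
w6: q is T, [](p & ~q) is T. ✓
— 1 world.
For ~p | (~p -> <>~q):
w0: ~p is F, ~p -> <>~q is T. ✓
w1: ~p is T, ~p -> <>~q is T. ✓
w2: ~p is F, ~p -> <>~q is T. ✓
w3: ~p is F, ~p -> <>~q is T. ✓
w4: ~p is T, ~p -> <>~q is F. ✓
w5: ~p is F, ~p -> <>~q is T. ✓
w6: ~p is T, ~p -> <>~q is T. ✓
— 7 worlds.

1 and 7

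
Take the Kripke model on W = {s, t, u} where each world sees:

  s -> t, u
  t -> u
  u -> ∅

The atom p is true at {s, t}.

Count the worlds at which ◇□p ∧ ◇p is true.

s: ◇□p is T, ◇p is T. ✓
t: ◇□p is T, ◇p is F. ✗
u: ◇□p is F, ◇p is F. ✗
Satisfying worlds: {s}.

1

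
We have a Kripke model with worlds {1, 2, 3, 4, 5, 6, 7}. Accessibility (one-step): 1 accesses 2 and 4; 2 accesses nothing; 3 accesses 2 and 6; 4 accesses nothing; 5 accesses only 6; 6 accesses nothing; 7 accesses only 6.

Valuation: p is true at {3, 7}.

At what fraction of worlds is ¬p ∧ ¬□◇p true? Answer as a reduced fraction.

1: ¬p is T, ¬□◇p is T. ✓
2: ¬p is T, ¬□◇p is F. ✗
3: ¬p is F, ¬□◇p is T. ✗
4: ¬p is T, ¬□◇p is F. ✗
5: ¬p is T, ¬□◇p is T. ✓
6: ¬p is T, ¬□◇p is F. ✗
7: ¬p is F, ¬□◇p is T. ✗
That's 2 of 7 worlds, so 2/7.

2/7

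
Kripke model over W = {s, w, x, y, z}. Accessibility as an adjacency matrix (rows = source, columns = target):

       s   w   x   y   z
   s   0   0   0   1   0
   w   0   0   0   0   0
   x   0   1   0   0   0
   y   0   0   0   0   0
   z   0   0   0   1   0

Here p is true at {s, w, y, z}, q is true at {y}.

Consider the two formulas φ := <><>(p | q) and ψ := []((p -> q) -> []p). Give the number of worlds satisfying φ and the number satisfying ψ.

For <><>(p | q):
s: successors {y}; <>(p | q) there: y:F. ✗
w: no successors, so <><>(p | q) fails. ✗
x: successors {w}; <>(p | q) there: w:F. ✗
y: no successors, so <><>(p | q) fails. ✗
z: successors {y}; <>(p | q) there: y:F. ✗
— 0 worlds.
For []((p -> q) -> []p):
s: successors {y}; (p -> q) -> []p there: y:T. ✓
w: no successors, so []((p -> q) -> []p) holds vacuously. ✓
x: successors {w}; (p -> q) -> []p there: w:T. ✓
y: no successors, so []((p -> q) -> []p) holds vacuously. ✓
z: successors {y}; (p -> q) -> []p there: y:T. ✓
— 5 worlds.

0 and 5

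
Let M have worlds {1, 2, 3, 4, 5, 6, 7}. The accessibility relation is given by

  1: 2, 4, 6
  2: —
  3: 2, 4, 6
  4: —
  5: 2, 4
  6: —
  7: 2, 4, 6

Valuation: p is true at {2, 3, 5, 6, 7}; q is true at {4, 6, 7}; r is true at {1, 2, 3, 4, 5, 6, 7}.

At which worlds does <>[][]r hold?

1: successors {2, 4, 6}; [][]r there: 2:T, 4:T, 6:T. ✓
2: no successors, so <>[][]r fails. ✗
3: successors {2, 4, 6}; [][]r there: 2:T, 4:T, 6:T. ✓
4: no successors, so <>[][]r fails. ✗
5: successors {2, 4}; [][]r there: 2:T, 4:T. ✓
6: no successors, so <>[][]r fails. ✗
7: successors {2, 4, 6}; [][]r there: 2:T, 4:T, 6:T. ✓

{1, 3, 5, 7}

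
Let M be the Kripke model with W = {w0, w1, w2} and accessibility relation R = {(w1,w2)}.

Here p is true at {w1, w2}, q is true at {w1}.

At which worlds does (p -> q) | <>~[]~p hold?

{w0, w1}

w0: p -> q is T, <>~[]~p is F. ✓
w1: p -> q is T, <>~[]~p is F. ✓
w2: p -> q is F, <>~[]~p is F. ✗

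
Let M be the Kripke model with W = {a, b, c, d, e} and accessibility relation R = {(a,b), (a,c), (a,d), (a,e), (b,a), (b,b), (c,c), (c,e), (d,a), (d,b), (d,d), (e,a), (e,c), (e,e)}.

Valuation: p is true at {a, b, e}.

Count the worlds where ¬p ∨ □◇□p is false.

2

a: ¬p is F, □◇□p is F. ✗
b: ¬p is F, □◇□p is T. ✓
c: ¬p is T, □◇□p is F. ✓
d: ¬p is T, □◇□p is T. ✓
e: ¬p is F, □◇□p is F. ✗
Satisfying worlds: {b, c, d}.
So ¬p ∨ □◇□p fails at the other 2 worlds.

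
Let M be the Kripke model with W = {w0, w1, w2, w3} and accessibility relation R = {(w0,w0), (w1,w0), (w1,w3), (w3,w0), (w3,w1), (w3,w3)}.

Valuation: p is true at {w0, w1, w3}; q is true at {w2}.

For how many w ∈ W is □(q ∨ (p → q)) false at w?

3

w0: successors {w0}; q ∨ (p → q) there: w0:F. ✗
w1: successors {w0, w3}; q ∨ (p → q) there: w0:F, w3:F. ✗
w2: no successors, so □(q ∨ (p → q)) holds vacuously. ✓
w3: successors {w0, w1, w3}; q ∨ (p → q) there: w0:F, w1:F, w3:F. ✗
Satisfying worlds: {w2}.
So □(q ∨ (p → q)) fails at the other 3 worlds.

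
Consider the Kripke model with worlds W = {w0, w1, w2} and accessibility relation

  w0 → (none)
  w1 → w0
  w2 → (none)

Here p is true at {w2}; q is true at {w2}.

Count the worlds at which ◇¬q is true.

1

w0: no successors, so ◇¬q fails. ✗
w1: successors {w0}; ¬q there: w0:T. ✓
w2: no successors, so ◇¬q fails. ✗
Satisfying worlds: {w1}.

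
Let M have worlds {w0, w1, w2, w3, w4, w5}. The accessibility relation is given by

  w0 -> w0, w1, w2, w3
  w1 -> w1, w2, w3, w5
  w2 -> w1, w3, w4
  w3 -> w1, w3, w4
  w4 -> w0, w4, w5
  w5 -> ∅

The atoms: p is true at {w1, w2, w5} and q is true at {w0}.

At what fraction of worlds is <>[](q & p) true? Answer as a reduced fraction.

w0: successors {w0, w1, w2, w3}; [](q & p) there: w0:F, w1:F, w2:F, w3:F. ✗
w1: successors {w1, w2, w3, w5}; [](q & p) there: w1:F, w2:F, w3:F, w5:T. ✓
w2: successors {w1, w3, w4}; [](q & p) there: w1:F, w3:F, w4:F. ✗
w3: successors {w1, w3, w4}; [](q & p) there: w1:F, w3:F, w4:F. ✗
w4: successors {w0, w4, w5}; [](q & p) there: w0:F, w4:F, w5:T. ✓
w5: no successors, so <>[](q & p) fails. ✗
That's 2 of 6 worlds, so 2/6 = 1/3.

1/3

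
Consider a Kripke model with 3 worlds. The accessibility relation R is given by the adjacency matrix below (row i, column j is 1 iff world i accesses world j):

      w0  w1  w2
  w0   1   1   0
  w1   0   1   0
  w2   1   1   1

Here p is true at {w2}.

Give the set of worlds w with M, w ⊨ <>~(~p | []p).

{w2}

w0: successors {w0, w1}; ~(~p | []p) there: w0:F, w1:F. ✗
w1: successors {w1}; ~(~p | []p) there: w1:F. ✗
w2: successors {w0, w1, w2}; ~(~p | []p) there: w0:F, w1:F, w2:T. ✓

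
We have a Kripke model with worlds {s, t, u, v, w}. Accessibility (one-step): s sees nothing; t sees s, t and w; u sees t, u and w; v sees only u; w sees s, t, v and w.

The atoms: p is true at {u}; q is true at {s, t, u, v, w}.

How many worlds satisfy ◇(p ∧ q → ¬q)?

3

s: no successors, so ◇(p ∧ q → ¬q) fails. ✗
t: successors {s, t, w}; p ∧ q → ¬q there: s:T, t:T, w:T. ✓
u: successors {t, u, w}; p ∧ q → ¬q there: t:T, u:F, w:T. ✓
v: successors {u}; p ∧ q → ¬q there: u:F. ✗
w: successors {s, t, v, w}; p ∧ q → ¬q there: s:T, t:T, v:T, w:T. ✓
Satisfying worlds: {t, u, w}.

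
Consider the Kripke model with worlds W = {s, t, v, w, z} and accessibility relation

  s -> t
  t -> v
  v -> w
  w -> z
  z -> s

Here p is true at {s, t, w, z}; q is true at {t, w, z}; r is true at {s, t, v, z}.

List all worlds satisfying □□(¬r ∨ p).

s: successors {t}; □(¬r ∨ p) there: t:F. ✗
t: successors {v}; □(¬r ∨ p) there: v:T. ✓
v: successors {w}; □(¬r ∨ p) there: w:T. ✓
w: successors {z}; □(¬r ∨ p) there: z:T. ✓
z: successors {s}; □(¬r ∨ p) there: s:T. ✓

{t, v, w, z}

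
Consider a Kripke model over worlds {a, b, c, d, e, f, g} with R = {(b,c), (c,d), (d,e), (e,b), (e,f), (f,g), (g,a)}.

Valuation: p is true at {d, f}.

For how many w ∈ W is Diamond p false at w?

a: no successors, so Diamond p fails. ✗
b: successors {c}; p there: c:F. ✗
c: successors {d}; p there: d:T. ✓
d: successors {e}; p there: e:F. ✗
e: successors {b, f}; p there: b:F, f:T. ✓
f: successors {g}; p there: g:F. ✗
g: successors {a}; p there: a:F. ✗
Satisfying worlds: {c, e}.
So Diamond p fails at the other 5 worlds.

5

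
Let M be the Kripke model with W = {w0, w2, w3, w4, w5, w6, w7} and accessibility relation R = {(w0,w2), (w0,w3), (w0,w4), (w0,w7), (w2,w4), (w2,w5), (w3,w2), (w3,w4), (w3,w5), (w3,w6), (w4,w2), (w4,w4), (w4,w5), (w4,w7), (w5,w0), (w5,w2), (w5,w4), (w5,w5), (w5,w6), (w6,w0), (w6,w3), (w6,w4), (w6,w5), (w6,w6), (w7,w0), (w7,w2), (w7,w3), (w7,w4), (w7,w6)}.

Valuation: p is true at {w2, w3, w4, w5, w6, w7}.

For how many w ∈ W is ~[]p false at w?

4

w0: []p is T. ✗
w2: []p is T. ✗
w3: []p is T. ✗
w4: []p is T. ✗
w5: []p is F. ✓
w6: []p is F. ✓
w7: []p is F. ✓
Satisfying worlds: {w5, w6, w7}.
So ~[]p fails at the other 4 worlds.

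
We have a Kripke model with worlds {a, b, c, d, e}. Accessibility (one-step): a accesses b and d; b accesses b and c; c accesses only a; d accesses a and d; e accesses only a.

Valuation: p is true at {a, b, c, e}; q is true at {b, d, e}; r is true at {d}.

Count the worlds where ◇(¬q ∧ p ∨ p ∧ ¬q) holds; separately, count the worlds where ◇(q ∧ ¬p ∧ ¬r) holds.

For ◇(¬q ∧ p ∨ p ∧ ¬q):
a: successors {b, d}; ¬q ∧ p ∨ p ∧ ¬q there: b:F, d:F. ✗
b: successors {b, c}; ¬q ∧ p ∨ p ∧ ¬q there: b:F, c:T. ✓
c: successors {a}; ¬q ∧ p ∨ p ∧ ¬q there: a:T. ✓
d: successors {a, d}; ¬q ∧ p ∨ p ∧ ¬q there: a:T, d:F. ✓
e: successors {a}; ¬q ∧ p ∨ p ∧ ¬q there: a:T. ✓
— 4 worlds.
For ◇(q ∧ ¬p ∧ ¬r):
a: successors {b, d}; q ∧ ¬p ∧ ¬r there: b:F, d:F. ✗
b: successors {b, c}; q ∧ ¬p ∧ ¬r there: b:F, c:F. ✗
c: successors {a}; q ∧ ¬p ∧ ¬r there: a:F. ✗
d: successors {a, d}; q ∧ ¬p ∧ ¬r there: a:F, d:F. ✗
e: successors {a}; q ∧ ¬p ∧ ¬r there: a:F. ✗
— 0 worlds.

4 and 0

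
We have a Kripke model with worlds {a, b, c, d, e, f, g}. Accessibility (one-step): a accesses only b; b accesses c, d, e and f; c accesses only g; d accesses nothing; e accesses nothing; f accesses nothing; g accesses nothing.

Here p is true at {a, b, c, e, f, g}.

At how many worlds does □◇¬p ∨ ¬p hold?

5

a: □◇¬p is T, ¬p is F. ✓
b: □◇¬p is F, ¬p is F. ✗
c: □◇¬p is F, ¬p is F. ✗
d: □◇¬p is T, ¬p is T. ✓
e: □◇¬p is T, ¬p is F. ✓
f: □◇¬p is T, ¬p is F. ✓
g: □◇¬p is T, ¬p is F. ✓
Satisfying worlds: {a, d, e, f, g}.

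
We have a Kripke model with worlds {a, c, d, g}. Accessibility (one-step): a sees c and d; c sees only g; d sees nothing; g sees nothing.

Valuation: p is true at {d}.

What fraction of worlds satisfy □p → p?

a: □p is F, p is F. ✓
c: □p is F, p is F. ✓
d: □p is T, p is T. ✓
g: □p is T, p is F. ✗
That's 3 of 4 worlds, so 3/4.

3/4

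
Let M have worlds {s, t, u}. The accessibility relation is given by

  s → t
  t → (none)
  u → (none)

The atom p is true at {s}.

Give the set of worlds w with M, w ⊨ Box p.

{t, u}

s: successors {t}; p there: t:F. ✗
t: no successors, so Box p holds vacuously. ✓
u: no successors, so Box p holds vacuously. ✓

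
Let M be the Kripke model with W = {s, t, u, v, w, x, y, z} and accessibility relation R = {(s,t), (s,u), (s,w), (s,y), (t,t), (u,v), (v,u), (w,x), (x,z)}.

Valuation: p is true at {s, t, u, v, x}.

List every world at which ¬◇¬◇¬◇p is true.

s: ◇¬◇¬◇p is T. ✗
t: ◇¬◇¬◇p is T. ✗
u: ◇¬◇¬◇p is T. ✗
v: ◇¬◇¬◇p is T. ✗
w: ◇¬◇¬◇p is F. ✓
x: ◇¬◇¬◇p is T. ✗
y: ◇¬◇¬◇p is F. ✓
z: ◇¬◇¬◇p is F. ✓

{w, y, z}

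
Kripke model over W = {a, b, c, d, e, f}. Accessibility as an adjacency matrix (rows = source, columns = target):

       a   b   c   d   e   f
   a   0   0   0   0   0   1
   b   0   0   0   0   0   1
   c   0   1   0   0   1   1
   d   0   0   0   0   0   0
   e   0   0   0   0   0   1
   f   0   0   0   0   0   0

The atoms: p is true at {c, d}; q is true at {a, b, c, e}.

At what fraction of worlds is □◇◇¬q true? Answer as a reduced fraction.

1/3

a: successors {f}; ◇◇¬q there: f:F. ✗
b: successors {f}; ◇◇¬q there: f:F. ✗
c: successors {b, e, f}; ◇◇¬q there: b:F, e:F, f:F. ✗
d: no successors, so □◇◇¬q holds vacuously. ✓
e: successors {f}; ◇◇¬q there: f:F. ✗
f: no successors, so □◇◇¬q holds vacuously. ✓
That's 2 of 6 worlds, so 2/6 = 1/3.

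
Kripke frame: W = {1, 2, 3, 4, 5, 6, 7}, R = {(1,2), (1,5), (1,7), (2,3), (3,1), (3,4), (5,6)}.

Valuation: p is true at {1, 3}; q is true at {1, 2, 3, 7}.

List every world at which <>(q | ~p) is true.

{1, 2, 3, 5}

1: successors {2, 5, 7}; q | ~p there: 2:T, 5:T, 7:T. ✓
2: successors {3}; q | ~p there: 3:T. ✓
3: successors {1, 4}; q | ~p there: 1:T, 4:T. ✓
4: no successors, so <>(q | ~p) fails. ✗
5: successors {6}; q | ~p there: 6:T. ✓
6: no successors, so <>(q | ~p) fails. ✗
7: no successors, so <>(q | ~p) fails. ✗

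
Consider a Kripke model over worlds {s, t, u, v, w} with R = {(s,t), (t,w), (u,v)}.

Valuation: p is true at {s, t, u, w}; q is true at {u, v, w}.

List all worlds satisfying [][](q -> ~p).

{t, u, v, w}

s: successors {t}; [](q -> ~p) there: t:F. ✗
t: successors {w}; [](q -> ~p) there: w:T. ✓
u: successors {v}; [](q -> ~p) there: v:T. ✓
v: no successors, so [][](q -> ~p) holds vacuously. ✓
w: no successors, so [][](q -> ~p) holds vacuously. ✓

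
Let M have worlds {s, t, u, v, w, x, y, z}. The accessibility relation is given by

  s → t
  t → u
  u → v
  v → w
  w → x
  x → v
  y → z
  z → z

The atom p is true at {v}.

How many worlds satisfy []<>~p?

6

s: successors {t}; <>~p there: t:T. ✓
t: successors {u}; <>~p there: u:F. ✗
u: successors {v}; <>~p there: v:T. ✓
v: successors {w}; <>~p there: w:T. ✓
w: successors {x}; <>~p there: x:F. ✗
x: successors {v}; <>~p there: v:T. ✓
y: successors {z}; <>~p there: z:T. ✓
z: successors {z}; <>~p there: z:T. ✓
Satisfying worlds: {s, u, v, x, y, z}.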